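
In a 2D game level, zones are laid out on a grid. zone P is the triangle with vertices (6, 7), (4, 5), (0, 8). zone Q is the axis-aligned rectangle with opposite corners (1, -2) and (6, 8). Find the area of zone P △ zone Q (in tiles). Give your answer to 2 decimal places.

|zone P| = 7, |zone Q| = 50, |zone P∩zone Q| = 6.7083.
|zone P △ zone Q| = |zone P| + |zone Q| − 2·|zone P∩zone Q| = 7 + 50 − 13.4167 = 43.58.

43.58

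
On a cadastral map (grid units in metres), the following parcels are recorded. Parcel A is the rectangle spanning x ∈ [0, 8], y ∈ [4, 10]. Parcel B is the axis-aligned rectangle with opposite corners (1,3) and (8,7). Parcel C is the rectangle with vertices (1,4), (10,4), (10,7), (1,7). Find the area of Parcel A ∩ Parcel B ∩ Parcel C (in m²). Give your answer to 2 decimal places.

21.00

The intersection is the polygon with vertices (1,4), (1,7), (8,7), (8,4).
By the shoelace formula its area is 21.00.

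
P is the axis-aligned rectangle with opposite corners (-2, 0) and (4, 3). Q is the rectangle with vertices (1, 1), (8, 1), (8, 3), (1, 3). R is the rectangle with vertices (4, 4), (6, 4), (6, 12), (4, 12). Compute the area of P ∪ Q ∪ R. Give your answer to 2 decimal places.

By inclusion–exclusion:
Individual areas: |P| = 18, |Q| = 14, |R| = 16.
|P∩Q|: x∈[1,4], y∈[1,3] → 3·2 = 6.
|P∩R| = 0 (no overlap).
|Q∩R| = 0 (no overlap).
|P∩Q∩R| = 0.
|P ∪ Q ∪ R| = 48 − 6 + 0 = 42.00.

42.00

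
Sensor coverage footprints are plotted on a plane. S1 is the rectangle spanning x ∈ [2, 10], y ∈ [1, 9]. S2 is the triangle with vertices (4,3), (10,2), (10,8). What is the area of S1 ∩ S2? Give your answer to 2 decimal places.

The intersection is the polygon with vertices (10,2), (4,3), (10,8).
By the shoelace formula its area is 18.00.

18.00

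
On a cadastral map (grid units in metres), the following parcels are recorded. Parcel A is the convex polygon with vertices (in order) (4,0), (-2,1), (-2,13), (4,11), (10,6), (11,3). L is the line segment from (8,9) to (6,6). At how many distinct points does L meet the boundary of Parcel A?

The segment meets the boundary at (7.429,8.143).

1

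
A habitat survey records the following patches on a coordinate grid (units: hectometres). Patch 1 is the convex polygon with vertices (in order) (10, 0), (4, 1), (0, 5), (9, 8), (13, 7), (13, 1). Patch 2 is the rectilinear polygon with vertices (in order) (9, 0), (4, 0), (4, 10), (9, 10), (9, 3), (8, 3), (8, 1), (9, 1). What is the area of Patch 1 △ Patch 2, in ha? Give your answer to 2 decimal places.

58.17

|Patch 1| = 72, |Patch 2| = 48, |Patch 1∩Patch 2| = 30.9167.
|Patch 1 △ Patch 2| = |Patch 1| + |Patch 2| − 2·|Patch 1∩Patch 2| = 72 + 48 − 61.8333 = 58.17.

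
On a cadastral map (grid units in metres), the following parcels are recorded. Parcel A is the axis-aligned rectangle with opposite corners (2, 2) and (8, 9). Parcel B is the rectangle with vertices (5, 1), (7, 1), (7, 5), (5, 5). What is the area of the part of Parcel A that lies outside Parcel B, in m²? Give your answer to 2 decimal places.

36.00

|Parcel A∩Parcel B|: x∈[5,7], y∈[2,5] → 2·3 = 6.
|Parcel A| = 42.
|Parcel A ∖ Parcel B| = |Parcel A| − |Parcel A∩Parcel B| = 42 − 6 = 36.00.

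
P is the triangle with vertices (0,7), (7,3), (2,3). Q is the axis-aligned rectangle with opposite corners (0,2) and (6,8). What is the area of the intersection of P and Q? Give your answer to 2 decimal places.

9.71

The intersection is the polygon with vertices (6,3.571), (6,3), (2,3), (0,7).
By the shoelace formula its area is 9.71.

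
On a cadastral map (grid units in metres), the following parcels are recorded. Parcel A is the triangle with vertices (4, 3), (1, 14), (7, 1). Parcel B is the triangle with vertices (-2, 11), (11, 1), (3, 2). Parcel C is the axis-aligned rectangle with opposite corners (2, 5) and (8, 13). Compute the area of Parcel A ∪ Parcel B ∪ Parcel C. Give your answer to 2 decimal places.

76.87

By inclusion–exclusion:
Individual areas: |Parcel A| = 13.5, |Parcel B| = 33.5, |Parcel C| = 48.
|Parcel A∩Parcel B| = 8.1122.
|Parcel A∩Parcel C| = 6.8969.
|Parcel B∩Parcel C| = 5.5538.
|Parcel A∩Parcel B∩Parcel C| = 2.4286.
|Parcel A ∪ Parcel B ∪ Parcel C| = 95 − 20.5629 + 2.4286 = 76.87.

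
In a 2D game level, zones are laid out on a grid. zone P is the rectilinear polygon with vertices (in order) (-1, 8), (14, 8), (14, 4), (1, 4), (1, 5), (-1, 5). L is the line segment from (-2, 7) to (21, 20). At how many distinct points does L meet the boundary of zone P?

The segment meets the boundary at (-0.231,8), (-1,7.565).

2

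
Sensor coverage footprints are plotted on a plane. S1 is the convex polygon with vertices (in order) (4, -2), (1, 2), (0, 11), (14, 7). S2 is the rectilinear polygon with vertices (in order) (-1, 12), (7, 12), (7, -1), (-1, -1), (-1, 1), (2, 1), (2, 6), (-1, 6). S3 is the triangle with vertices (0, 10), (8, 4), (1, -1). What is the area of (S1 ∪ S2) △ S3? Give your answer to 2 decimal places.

86.56

|S1 ∪ S2| = 124.4944.
|(S1 ∪ S2) ∩ S3| = 39.4684.
|(S1 ∪ S2) △ S3| = 124.4944 + 41 − 78.9369 = 86.56.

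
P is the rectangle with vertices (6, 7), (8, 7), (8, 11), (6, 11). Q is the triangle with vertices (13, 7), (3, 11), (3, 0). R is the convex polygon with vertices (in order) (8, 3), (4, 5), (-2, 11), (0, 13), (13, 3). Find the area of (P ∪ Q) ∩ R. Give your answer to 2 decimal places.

The region (P ∪ Q) ∩ R is the polygon with vertices (7.583,3.208), (4,5), (3,6), (3,10.692), (10.277,5.094).
By the shoelace formula its area is 26.05.

26.05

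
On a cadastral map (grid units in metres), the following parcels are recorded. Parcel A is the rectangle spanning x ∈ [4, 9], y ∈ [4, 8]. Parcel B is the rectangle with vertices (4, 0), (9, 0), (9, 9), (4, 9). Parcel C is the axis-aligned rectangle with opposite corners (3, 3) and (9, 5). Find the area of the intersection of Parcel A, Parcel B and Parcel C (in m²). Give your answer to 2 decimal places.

5.00

The intersection is the polygon with vertices (4,4), (4,5), (9,5), (9,4).
By the shoelace formula its area is 5.00.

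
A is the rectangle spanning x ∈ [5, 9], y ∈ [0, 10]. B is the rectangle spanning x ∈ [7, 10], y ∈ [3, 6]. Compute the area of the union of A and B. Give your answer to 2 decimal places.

By inclusion–exclusion:
Individual areas: |A| = 40, |B| = 9.
|A∩B|: x∈[7,9], y∈[3,6] → 2·3 = 6.
|A ∪ B| = 49 − 6 = 43.00.

43.00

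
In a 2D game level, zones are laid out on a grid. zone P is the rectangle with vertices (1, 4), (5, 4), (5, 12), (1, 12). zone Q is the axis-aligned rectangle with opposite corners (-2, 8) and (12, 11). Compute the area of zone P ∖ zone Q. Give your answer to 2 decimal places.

|zone P∩zone Q|: x∈[1,5], y∈[8,11] → 4·3 = 12.
|zone P| = 32.
|zone P ∖ zone Q| = |zone P| − |zone P∩zone Q| = 32 − 12 = 20.00.

20.00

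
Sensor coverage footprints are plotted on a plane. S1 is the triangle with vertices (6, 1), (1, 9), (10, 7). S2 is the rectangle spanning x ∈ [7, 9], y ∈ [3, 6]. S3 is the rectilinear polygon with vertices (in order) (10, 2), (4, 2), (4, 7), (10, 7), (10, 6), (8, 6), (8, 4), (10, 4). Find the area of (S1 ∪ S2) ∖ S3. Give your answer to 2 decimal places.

|S1 ∪ S2| = 33.0833.
|(S1 ∪ S2) ∩ S3| = 20.1542.
|(S1 ∪ S2) ∖ S3| = 33.0833 − 20.1542 = 12.93.

12.93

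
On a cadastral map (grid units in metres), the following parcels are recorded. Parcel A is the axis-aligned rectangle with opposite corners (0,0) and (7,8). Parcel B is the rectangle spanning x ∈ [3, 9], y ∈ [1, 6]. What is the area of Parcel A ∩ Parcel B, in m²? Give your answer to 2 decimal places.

20.00

|Parcel A∩Parcel B|: x∈[3,7], y∈[1,6] → 4·5 = 20.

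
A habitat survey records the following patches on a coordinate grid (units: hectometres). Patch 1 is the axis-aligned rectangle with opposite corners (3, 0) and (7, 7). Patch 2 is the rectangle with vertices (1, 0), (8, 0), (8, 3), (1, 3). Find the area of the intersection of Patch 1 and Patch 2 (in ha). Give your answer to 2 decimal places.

12.00

|Patch 1∩Patch 2|: x∈[3,7], y∈[0,3] → 4·3 = 12.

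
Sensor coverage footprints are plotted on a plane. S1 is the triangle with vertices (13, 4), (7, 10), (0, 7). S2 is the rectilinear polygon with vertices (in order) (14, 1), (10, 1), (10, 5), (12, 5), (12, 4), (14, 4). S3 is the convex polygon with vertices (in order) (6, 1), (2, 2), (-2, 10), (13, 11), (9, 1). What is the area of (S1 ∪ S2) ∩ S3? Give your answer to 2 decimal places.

The region (S1 ∪ S2) ∩ S3 is the polygon with vertices (10,4.692), (0,7), (7,10), (11,6), (10,3.5).
By the shoelace formula its area is 28.29.

28.29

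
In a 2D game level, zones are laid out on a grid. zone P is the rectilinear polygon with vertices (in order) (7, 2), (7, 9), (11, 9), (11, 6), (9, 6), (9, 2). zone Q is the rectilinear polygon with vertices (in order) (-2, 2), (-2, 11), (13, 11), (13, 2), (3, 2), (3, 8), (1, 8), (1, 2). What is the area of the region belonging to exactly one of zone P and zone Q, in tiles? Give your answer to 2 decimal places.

103.00

|zone P| = 20, |zone Q| = 123, |zone P∩zone Q| = 20.
|zone P △ zone Q| = |zone P| + |zone Q| − 2·|zone P∩zone Q| = 20 + 123 − 40 = 103.00.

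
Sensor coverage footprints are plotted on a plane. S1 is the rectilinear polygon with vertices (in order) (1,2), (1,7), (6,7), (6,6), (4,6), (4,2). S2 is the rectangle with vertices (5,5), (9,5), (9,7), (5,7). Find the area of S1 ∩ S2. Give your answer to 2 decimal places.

1.00

The intersection is the polygon with vertices (6,7), (6,6), (5,6), (5,7).
By the shoelace formula its area is 1.00.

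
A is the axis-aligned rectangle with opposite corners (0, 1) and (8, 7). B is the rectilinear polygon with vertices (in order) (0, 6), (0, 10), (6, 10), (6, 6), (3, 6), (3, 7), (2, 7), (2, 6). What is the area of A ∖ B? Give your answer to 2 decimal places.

|A| = 48, |A∩B| = 5.
|A ∖ B| = |A| − |A∩B| = 48 − 5 = 43.00.

43.00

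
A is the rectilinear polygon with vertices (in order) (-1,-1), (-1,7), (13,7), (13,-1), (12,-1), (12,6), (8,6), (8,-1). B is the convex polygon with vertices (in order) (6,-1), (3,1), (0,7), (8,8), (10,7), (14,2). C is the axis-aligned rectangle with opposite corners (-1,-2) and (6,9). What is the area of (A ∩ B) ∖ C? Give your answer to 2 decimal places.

20.09

|A ∩ B| = 50.0875.
|(A ∩ B) ∩ C| = 30.
|(A ∩ B) ∖ C| = 50.0875 − 30 = 20.09.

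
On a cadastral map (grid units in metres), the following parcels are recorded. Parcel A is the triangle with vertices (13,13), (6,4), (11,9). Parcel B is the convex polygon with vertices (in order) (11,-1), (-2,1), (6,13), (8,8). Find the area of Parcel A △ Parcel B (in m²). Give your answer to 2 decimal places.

90.83

|Parcel A| = 5, |Parcel B| = 87.5, |Parcel A∩Parcel B| = 0.8333.
|Parcel A △ Parcel B| = |Parcel A| + |Parcel B| − 2·|Parcel A∩Parcel B| = 5 + 87.5 − 1.6667 = 90.83.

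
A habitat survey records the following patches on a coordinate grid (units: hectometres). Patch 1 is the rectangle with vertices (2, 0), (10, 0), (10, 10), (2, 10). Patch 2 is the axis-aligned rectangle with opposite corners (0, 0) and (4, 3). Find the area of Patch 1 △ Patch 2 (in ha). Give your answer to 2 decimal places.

80.00

|Patch 1∩Patch 2|: x∈[2,4], y∈[0,3] → 2·3 = 6.
|Patch 1 △ Patch 2| = |Patch 1| + |Patch 2| − 2·|Patch 1∩Patch 2| = 80 + 12 − 12 = 80.00.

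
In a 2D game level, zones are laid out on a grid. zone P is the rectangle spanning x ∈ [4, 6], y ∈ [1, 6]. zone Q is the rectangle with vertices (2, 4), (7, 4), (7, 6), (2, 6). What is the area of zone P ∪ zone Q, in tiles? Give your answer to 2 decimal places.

16.00

By inclusion–exclusion:
Individual areas: |zone P| = 10, |zone Q| = 10.
|zone P∩zone Q|: x∈[4,6], y∈[4,6] → 2·2 = 4.
|zone P ∪ zone Q| = 20 − 4 = 16.00.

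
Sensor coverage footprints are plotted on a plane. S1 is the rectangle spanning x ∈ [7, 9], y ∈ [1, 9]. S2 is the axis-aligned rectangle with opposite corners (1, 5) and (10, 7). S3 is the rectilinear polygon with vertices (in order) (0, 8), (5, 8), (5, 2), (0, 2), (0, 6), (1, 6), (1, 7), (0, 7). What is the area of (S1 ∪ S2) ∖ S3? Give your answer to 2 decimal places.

22.00

|S1 ∪ S2| = 30.
|(S1 ∪ S2) ∩ S3| = 8.
|(S1 ∪ S2) ∖ S3| = 30 − 8 = 22.00.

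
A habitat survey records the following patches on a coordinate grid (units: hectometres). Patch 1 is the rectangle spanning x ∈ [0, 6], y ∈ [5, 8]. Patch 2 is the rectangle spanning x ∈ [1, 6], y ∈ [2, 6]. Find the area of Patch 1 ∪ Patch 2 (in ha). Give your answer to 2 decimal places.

By inclusion–exclusion:
Individual areas: |Patch 1| = 18, |Patch 2| = 20.
|Patch 1∩Patch 2|: x∈[1,6], y∈[5,6] → 5·1 = 5.
|Patch 1 ∪ Patch 2| = 38 − 5 = 33.00.

33.00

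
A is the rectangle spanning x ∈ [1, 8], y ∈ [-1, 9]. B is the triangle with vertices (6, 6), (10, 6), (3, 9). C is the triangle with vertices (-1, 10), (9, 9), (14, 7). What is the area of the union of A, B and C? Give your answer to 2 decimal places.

By inclusion–exclusion:
Individual areas: |A| = 70, |B| = 6, |C| = 7.5.
|A∩B| = 5.1429.
|A∩C| = 1.6.
|B∩C| = 0.
|A∩B∩C| = 0.
|A ∪ B ∪ C| = 83.5 − 6.7429 + 0 = 76.76.

76.76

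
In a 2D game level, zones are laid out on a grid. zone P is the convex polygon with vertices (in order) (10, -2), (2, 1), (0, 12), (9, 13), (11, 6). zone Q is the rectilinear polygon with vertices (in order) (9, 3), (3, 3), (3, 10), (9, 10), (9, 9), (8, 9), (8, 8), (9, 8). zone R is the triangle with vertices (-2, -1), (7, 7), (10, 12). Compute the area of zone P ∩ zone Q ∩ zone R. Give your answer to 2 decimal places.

7.39

The intersection is the polygon with vertices (3,4.417), (8.154,10), (8.8,10), (8.2,9), (8,9), (8,8.667), (7,7), (3,3.444).
By the shoelace formula its area is 7.39.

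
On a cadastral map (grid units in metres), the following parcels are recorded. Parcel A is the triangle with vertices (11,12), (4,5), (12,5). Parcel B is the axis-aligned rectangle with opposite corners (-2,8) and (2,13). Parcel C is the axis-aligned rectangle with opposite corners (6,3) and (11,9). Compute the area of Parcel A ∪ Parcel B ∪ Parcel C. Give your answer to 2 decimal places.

By inclusion–exclusion:
Individual areas: |Parcel A| = 28, |Parcel B| = 20, |Parcel C| = 30.
|Parcel A∩Parcel B| = 0.
|Parcel A∩Parcel C| = 18.
|Parcel B∩Parcel C| = 0 (no overlap).
|Parcel A∩Parcel B∩Parcel C| = 0.
|Parcel A ∪ Parcel B ∪ Parcel C| = 78 − 18 + 0 = 60.00.

60.00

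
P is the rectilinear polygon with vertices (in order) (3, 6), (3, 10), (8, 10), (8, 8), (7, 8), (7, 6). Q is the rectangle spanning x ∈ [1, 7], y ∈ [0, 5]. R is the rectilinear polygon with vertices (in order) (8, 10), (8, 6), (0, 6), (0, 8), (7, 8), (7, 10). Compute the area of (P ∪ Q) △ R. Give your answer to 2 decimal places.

46.00

|P ∪ Q| = 48.
|(P ∪ Q) ∩ R| = 10.
|(P ∪ Q) △ R| = 48 + 18 − 20 = 46.00.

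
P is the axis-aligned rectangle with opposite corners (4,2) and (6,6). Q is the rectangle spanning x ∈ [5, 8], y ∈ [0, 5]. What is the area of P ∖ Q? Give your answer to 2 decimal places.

|P∩Q|: x∈[5,6], y∈[2,5] → 1·3 = 3.
|P| = 8.
|P ∖ Q| = |P| − |P∩Q| = 8 − 3 = 5.00.

5.00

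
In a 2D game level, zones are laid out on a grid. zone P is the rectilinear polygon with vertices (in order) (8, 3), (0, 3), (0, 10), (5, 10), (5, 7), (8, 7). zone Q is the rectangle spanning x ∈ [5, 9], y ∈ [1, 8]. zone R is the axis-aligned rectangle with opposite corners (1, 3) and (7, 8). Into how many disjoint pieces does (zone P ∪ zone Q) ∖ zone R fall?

(zone P ∪ zone Q) ∖ zone R splits into 2 disjoint pieces (area 15, area 18).

2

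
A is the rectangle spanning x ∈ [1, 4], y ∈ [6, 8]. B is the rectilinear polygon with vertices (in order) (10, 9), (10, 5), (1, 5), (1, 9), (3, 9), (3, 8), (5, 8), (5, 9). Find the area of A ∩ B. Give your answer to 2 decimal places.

6.00

The intersection is the polygon with vertices (4,6), (1,6), (1,8), (3,8), (4,8).
By the shoelace formula its area is 6.00.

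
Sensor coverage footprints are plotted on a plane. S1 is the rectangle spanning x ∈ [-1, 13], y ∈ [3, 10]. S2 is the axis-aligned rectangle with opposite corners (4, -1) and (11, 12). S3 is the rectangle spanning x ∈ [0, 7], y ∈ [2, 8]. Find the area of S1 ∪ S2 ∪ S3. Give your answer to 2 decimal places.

144.00

By inclusion–exclusion:
Individual areas: |S1| = 98, |S2| = 91, |S3| = 42.
|S1∩S2|: x∈[4,11], y∈[3,10] → 7·7 = 49.
|S1∩S3|: x∈[0,7], y∈[3,8] → 7·5 = 35.
|S2∩S3|: x∈[4,7], y∈[2,8] → 3·6 = 18.
|S1∩S2∩S3| = 15.
|S1 ∪ S2 ∪ S3| = 231 − 102 + 15 = 144.00.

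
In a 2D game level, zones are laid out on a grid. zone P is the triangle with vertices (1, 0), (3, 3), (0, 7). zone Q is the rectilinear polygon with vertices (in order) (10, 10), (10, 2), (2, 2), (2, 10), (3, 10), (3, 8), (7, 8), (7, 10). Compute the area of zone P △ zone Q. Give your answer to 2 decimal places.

61.83

|zone P| = 8.5, |zone Q| = 56, |zone P∩zone Q| = 1.3333.
|zone P △ zone Q| = |zone P| + |zone Q| − 2·|zone P∩zone Q| = 8.5 + 56 − 2.6667 = 61.83.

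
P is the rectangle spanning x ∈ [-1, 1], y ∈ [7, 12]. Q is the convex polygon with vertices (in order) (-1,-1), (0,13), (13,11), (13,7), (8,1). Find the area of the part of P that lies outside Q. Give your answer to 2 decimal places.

|P| = 10, |P∩Q| = 6.25.
|P ∖ Q| = |P| − |P∩Q| = 10 − 6.25 = 3.75.

3.75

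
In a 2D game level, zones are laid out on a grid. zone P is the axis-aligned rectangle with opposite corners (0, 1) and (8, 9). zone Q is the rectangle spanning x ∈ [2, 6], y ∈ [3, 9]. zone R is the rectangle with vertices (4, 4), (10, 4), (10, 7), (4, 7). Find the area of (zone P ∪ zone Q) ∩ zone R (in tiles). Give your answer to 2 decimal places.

The region (zone P ∪ zone Q) ∩ zone R is the polygon with vertices (8,4), (4,4), (4,7), (8,7).
By the shoelace formula its area is 12.00.

12.00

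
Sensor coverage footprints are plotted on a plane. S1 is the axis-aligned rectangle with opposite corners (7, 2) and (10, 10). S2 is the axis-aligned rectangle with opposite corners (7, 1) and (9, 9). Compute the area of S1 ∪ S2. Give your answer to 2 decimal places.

26.00

By inclusion–exclusion:
Individual areas: |S1| = 24, |S2| = 16.
|S1∩S2|: x∈[7,9], y∈[2,9] → 2·7 = 14.
|S1 ∪ S2| = 40 − 14 = 26.00.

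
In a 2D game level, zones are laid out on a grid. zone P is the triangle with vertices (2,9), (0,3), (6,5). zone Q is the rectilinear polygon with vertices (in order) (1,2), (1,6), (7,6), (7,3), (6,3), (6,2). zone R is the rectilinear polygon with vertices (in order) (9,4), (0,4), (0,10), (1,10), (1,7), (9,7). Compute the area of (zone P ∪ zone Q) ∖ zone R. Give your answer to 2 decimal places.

14.33

|zone P ∪ zone Q| = 30.3333.
|(zone P ∪ zone Q) ∩ zone R| = 16.
|(zone P ∪ zone Q) ∖ zone R| = 30.3333 − 16 = 14.33.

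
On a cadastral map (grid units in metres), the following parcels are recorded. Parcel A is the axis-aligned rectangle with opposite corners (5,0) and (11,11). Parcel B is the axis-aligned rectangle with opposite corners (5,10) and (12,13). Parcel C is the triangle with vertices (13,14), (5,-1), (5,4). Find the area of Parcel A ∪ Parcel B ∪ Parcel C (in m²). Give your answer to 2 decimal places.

By inclusion–exclusion:
Individual areas: |Parcel A| = 66, |Parcel B| = 21, |Parcel C| = 20.
|Parcel A∩Parcel B|: x∈[5,11], y∈[10,11] → 6·1 = 6.
|Parcel A∩Parcel C| = 18.3833.
|Parcel B∩Parcel C| = 1.8208.
|Parcel A∩Parcel B∩Parcel C| = 0.7833.
|Parcel A ∪ Parcel B ∪ Parcel C| = 107 − 26.2042 + 0.7833 = 81.58.

81.58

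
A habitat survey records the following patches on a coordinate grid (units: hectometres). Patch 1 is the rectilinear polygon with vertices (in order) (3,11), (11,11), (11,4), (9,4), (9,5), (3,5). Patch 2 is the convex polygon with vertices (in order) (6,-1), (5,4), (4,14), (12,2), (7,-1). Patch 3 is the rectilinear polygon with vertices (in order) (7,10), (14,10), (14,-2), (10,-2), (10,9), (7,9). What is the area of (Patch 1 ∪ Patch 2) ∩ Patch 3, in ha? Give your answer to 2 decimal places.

The region (Patch 1 ∪ Patch 2) ∩ Patch 3 is the polygon with vertices (11,4), (10.667,4), (12,2), (10,0.8), (10,9), (7,9), (7,10), (11,10).
By the shoelace formula its area is 12.87.

12.87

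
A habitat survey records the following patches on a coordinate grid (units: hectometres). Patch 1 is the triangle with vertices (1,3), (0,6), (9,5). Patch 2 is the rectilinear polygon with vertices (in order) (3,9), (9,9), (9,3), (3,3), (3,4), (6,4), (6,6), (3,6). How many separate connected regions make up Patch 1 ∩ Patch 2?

2

Patch 1 ∩ Patch 2 splits into 2 disjoint pieces (area 1.625, area 0.5).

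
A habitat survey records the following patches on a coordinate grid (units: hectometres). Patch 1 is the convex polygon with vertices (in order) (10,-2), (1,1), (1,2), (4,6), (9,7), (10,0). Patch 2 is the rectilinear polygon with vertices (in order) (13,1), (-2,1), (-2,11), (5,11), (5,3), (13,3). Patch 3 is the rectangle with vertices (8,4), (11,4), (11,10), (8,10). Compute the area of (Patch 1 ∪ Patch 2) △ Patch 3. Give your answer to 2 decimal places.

125.89

|Patch 1 ∪ Patch 2| = 114.9714.
|(Patch 1 ∪ Patch 2) ∩ Patch 3| = 3.5429.
|(Patch 1 ∪ Patch 2) △ Patch 3| = 114.9714 + 18 − 7.0857 = 125.89.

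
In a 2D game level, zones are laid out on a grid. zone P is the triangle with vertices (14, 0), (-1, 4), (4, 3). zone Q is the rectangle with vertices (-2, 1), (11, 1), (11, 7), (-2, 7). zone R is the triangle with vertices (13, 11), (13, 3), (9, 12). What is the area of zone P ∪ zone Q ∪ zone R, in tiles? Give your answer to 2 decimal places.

By inclusion–exclusion:
Individual areas: |zone P| = 2.5, |zone Q| = 78, |zone R| = 16.
|zone P∩zone Q| = 2.2917.
|zone P∩zone R| = 0.
|zone Q∩zone R| = 0.
|zone P∩zone Q∩zone R| = 0.
|zone P ∪ zone Q ∪ zone R| = 96.5 − 2.2917 + 0 = 94.21.

94.21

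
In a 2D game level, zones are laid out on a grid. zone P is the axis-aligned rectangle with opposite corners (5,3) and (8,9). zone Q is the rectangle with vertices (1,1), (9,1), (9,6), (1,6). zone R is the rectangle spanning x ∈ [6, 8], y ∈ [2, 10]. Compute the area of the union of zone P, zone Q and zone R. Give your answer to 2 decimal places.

51.00

By inclusion–exclusion:
Individual areas: |zone P| = 18, |zone Q| = 40, |zone R| = 16.
|zone P∩zone Q|: x∈[5,8], y∈[3,6] → 3·3 = 9.
|zone P∩zone R|: x∈[6,8], y∈[3,9] → 2·6 = 12.
|zone Q∩zone R|: x∈[6,8], y∈[2,6] → 2·4 = 8.
|zone P∩zone Q∩zone R| = 6.
|zone P ∪ zone Q ∪ zone R| = 74 − 29 + 6 = 51.00.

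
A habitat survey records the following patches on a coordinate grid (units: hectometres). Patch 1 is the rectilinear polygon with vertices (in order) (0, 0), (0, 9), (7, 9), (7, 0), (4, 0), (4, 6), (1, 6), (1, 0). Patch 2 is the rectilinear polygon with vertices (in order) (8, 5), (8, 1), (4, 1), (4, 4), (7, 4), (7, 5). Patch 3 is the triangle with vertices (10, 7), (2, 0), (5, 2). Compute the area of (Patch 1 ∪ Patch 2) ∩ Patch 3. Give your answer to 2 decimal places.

The region (Patch 1 ∪ Patch 2) ∩ Patch 3 is the polygon with vertices (8,5), (5,2), (4,1.333), (4,1.75), (7.714,5).
By the shoelace formula its area is 1.80.

1.80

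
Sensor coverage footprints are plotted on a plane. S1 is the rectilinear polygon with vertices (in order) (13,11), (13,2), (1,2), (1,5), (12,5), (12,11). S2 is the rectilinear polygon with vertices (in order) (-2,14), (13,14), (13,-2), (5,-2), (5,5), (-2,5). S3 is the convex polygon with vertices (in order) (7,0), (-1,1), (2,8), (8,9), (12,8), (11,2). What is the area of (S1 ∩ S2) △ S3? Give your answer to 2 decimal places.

78.00

|S1 ∩ S2| = 30.
|(S1 ∩ S2) ∩ S3| = 18.75.
|(S1 ∩ S2) △ S3| = 30 + 85.5 − 37.5 = 78.00.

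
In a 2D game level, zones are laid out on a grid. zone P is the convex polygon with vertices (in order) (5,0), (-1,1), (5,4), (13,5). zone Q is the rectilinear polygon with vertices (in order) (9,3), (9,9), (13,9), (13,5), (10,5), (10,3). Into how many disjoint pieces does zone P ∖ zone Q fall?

2

zone P ∖ zone Q splits into 2 disjoint pieces (area 24.2, area 2.25).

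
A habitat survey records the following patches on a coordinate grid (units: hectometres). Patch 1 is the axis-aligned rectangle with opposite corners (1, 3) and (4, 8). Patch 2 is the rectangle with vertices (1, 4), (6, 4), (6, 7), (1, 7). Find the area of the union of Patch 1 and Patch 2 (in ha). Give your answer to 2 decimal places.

By inclusion–exclusion:
Individual areas: |Patch 1| = 15, |Patch 2| = 15.
|Patch 1∩Patch 2|: x∈[1,4], y∈[4,7] → 3·3 = 9.
|Patch 1 ∪ Patch 2| = 30 − 9 = 21.00.

21.00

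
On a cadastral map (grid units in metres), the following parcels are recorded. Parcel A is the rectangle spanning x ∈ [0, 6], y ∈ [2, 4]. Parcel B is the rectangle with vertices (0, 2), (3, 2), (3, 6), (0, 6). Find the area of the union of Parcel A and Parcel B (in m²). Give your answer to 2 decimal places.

By inclusion–exclusion:
Individual areas: |Parcel A| = 12, |Parcel B| = 12.
|Parcel A∩Parcel B|: x∈[0,3], y∈[2,4] → 3·2 = 6.
|Parcel A ∪ Parcel B| = 24 − 6 = 18.00.

18.00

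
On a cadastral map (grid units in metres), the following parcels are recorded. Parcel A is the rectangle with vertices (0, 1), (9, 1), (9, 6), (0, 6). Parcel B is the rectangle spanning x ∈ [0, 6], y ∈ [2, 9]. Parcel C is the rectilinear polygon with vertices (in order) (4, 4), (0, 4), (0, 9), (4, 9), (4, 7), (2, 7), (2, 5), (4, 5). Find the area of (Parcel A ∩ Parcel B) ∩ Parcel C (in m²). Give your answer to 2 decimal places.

The region (Parcel A ∩ Parcel B) ∩ Parcel C is the polygon with vertices (0,6), (2,6), (2,5), (4,5), (4,4), (0,4).
By the shoelace formula its area is 6.00.

6.00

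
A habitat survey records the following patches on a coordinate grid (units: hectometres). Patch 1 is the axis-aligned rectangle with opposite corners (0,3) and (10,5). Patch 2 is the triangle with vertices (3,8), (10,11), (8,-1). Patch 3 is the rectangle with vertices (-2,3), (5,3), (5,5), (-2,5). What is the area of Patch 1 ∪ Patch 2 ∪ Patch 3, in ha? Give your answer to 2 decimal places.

55.78

By inclusion–exclusion:
Individual areas: |Patch 1| = 20, |Patch 2| = 39, |Patch 3| = 14.
|Patch 1∩Patch 2| = 7.2222.
|Patch 1∩Patch 3|: x∈[0,5], y∈[3,5] → 5·2 = 10.
|Patch 2∩Patch 3| = 0.1.
|Patch 1∩Patch 2∩Patch 3| = 0.1.
|Patch 1 ∪ Patch 2 ∪ Patch 3| = 73 − 17.3222 + 0.1 = 55.78.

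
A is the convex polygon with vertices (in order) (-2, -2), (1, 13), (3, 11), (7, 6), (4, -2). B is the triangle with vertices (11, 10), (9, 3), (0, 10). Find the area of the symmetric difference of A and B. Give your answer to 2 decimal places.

|A| = 80.5, |B| = 38.5, |A∩B| = 12.2988.
|A △ B| = |A| + |B| − 2·|A∩B| = 80.5 + 38.5 − 24.5977 = 94.40.

94.40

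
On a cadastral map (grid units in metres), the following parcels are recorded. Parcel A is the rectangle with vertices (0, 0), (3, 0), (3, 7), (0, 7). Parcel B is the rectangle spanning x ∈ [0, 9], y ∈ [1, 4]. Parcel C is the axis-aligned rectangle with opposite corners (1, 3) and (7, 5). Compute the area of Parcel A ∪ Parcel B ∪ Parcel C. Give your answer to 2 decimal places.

By inclusion–exclusion:
Individual areas: |Parcel A| = 21, |Parcel B| = 27, |Parcel C| = 12.
|Parcel A∩Parcel B|: x∈[0,3], y∈[1,4] → 3·3 = 9.
|Parcel A∩Parcel C|: x∈[1,3], y∈[3,5] → 2·2 = 4.
|Parcel B∩Parcel C|: x∈[1,7], y∈[3,4] → 6·1 = 6.
|Parcel A∩Parcel B∩Parcel C| = 2.
|Parcel A ∪ Parcel B ∪ Parcel C| = 60 − 19 + 2 = 43.00.

43.00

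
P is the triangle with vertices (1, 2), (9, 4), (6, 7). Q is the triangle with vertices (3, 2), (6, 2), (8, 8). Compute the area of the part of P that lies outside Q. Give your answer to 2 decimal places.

9.70

|P| = 15, |P∩Q| = 5.302.
|P ∖ Q| = |P| − |P∩Q| = 15 − 5.302 = 9.70.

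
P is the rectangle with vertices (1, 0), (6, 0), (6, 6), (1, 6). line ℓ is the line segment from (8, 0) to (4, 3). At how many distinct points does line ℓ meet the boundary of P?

The segment meets the boundary at (6,1.5).

1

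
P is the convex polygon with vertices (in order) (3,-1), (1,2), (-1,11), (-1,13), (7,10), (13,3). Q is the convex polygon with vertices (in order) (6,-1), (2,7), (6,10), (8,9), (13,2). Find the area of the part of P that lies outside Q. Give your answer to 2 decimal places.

|P| = 107, |P∩Q| = 57.1974.
|P ∖ Q| = |P| − |P∩Q| = 107 − 57.1974 = 49.80.

49.80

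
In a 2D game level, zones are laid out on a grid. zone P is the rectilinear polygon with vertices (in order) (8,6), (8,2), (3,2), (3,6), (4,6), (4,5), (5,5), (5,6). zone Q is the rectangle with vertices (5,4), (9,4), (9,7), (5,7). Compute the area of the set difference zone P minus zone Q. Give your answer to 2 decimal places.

13.00

|zone P| = 19, |zone P∩zone Q| = 6.
|zone P ∖ zone Q| = |zone P| − |zone P∩zone Q| = 19 − 6 = 13.00.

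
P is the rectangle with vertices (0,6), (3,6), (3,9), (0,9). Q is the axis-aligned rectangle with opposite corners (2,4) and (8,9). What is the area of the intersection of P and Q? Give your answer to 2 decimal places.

|P∩Q|: x∈[2,3], y∈[6,9] → 1·3 = 3.

3.00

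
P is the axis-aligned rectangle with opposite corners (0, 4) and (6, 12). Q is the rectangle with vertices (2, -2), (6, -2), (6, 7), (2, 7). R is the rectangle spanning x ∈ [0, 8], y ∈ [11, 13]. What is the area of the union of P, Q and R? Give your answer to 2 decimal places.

82.00

By inclusion–exclusion:
Individual areas: |P| = 48, |Q| = 36, |R| = 16.
|P∩Q|: x∈[2,6], y∈[4,7] → 4·3 = 12.
|P∩R|: x∈[0,6], y∈[11,12] → 6·1 = 6.
|Q∩R| = 0 (no overlap).
|P∩Q∩R| = 0.
|P ∪ Q ∪ R| = 100 − 18 + 0 = 82.00.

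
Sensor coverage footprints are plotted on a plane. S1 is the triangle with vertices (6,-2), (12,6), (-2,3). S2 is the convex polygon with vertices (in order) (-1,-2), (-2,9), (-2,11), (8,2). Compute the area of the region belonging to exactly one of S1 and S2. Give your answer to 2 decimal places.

|S1| = 47, |S2| = 61.5, |S1∩S2| = 24.5158.
|S1 △ S2| = |S1| + |S2| − 2·|S1∩S2| = 47 + 61.5 − 49.0317 = 59.47.

59.47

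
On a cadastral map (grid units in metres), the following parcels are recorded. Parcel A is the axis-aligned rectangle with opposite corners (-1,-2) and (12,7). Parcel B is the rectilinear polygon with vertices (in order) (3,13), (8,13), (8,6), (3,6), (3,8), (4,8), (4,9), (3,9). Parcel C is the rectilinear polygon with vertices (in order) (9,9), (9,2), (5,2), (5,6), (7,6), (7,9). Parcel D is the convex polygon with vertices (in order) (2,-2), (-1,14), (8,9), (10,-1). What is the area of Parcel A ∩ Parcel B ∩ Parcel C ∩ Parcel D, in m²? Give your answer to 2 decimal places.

1.00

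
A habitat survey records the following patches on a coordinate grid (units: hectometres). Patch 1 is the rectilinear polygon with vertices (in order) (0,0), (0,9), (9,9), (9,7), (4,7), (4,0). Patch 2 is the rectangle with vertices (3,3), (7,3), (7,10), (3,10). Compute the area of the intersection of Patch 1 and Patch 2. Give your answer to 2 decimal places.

The intersection is the polygon with vertices (7,9), (7,7), (4,7), (4,3), (3,3), (3,9).
By the shoelace formula its area is 12.00.

12.00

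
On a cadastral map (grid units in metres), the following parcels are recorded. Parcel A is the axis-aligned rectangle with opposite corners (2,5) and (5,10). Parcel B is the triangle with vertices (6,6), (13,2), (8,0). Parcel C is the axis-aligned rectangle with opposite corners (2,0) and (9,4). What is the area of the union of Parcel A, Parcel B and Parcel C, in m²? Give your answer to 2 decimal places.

By inclusion–exclusion:
Individual areas: |Parcel A| = 15, |Parcel B| = 17, |Parcel C| = 28.
|Parcel A∩Parcel B| = 0.
|Parcel A∩Parcel C| = 0 (no overlap).
|Parcel B∩Parcel C| = 6.4667.
|Parcel A∩Parcel B∩Parcel C| = 0.
|Parcel A ∪ Parcel B ∪ Parcel C| = 60 − 6.4667 + 0 = 53.53.

53.53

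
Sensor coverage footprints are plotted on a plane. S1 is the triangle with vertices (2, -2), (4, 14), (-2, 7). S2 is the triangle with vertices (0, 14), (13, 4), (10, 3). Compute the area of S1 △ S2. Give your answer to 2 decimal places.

59.90

|S1| = 41, |S2| = 21.5, |S1∩S2| = 1.3014.
|S1 △ S2| = |S1| + |S2| − 2·|S1∩S2| = 41 + 21.5 − 2.6029 = 59.90.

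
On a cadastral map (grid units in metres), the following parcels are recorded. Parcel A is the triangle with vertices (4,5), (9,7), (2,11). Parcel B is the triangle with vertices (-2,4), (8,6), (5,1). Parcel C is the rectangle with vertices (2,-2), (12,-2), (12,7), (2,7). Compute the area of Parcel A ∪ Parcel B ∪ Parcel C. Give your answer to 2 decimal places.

By inclusion–exclusion:
Individual areas: |Parcel A| = 17, |Parcel B| = 22, |Parcel C| = 90.
|Parcel A∩Parcel B| = 0.1063.
|Parcel A∩Parcel C| = 5.6667.
|Parcel B∩Parcel C| = 16.9714.
|Parcel A∩Parcel B∩Parcel C| = 0.1063.
|Parcel A ∪ Parcel B ∪ Parcel C| = 129 − 22.7443 + 0.1063 = 106.36.

106.36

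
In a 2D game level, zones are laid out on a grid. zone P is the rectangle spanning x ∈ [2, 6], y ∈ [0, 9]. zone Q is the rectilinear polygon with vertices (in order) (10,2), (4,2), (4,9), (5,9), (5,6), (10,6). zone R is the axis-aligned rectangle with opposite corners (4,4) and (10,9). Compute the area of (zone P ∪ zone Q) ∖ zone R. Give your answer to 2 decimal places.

|zone P ∪ zone Q| = 52.
|(zone P ∪ zone Q) ∩ zone R| = 18.
|(zone P ∪ zone Q) ∖ zone R| = 52 − 18 = 34.00.

34.00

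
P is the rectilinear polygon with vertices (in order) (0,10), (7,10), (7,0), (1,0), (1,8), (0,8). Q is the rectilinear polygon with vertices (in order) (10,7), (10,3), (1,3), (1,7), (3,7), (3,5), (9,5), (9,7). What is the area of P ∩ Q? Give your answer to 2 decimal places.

16.00

The intersection is the polygon with vertices (7,3), (1,3), (1,7), (3,7), (3,5), (7,5).
By the shoelace formula its area is 16.00.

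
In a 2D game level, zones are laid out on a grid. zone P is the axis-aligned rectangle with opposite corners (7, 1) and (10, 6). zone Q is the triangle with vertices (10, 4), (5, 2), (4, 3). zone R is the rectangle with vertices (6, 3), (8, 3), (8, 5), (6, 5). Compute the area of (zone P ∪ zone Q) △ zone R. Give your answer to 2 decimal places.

|zone P ∪ zone Q| = 17.45.
|(zone P ∪ zone Q) ∩ zone R| = 2.4167.
|(zone P ∪ zone Q) △ zone R| = 17.45 + 4 − 4.8333 = 16.62.

16.62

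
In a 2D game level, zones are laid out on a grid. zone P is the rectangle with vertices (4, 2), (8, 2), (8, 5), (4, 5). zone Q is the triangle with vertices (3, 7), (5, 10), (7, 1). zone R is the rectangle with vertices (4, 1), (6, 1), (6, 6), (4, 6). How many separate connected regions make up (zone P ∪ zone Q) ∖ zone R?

(zone P ∪ zone Q) ∖ zone R splits into 2 disjoint pieces (area 6.25, area 6.5278).

2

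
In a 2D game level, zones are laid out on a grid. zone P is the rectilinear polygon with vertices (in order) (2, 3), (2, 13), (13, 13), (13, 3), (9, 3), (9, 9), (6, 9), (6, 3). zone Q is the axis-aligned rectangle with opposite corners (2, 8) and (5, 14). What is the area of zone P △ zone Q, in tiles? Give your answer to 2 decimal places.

80.00

|zone P| = 92, |zone Q| = 18, |zone P∩zone Q| = 15.
|zone P △ zone Q| = |zone P| + |zone Q| − 2·|zone P∩zone Q| = 92 + 18 − 30 = 80.00.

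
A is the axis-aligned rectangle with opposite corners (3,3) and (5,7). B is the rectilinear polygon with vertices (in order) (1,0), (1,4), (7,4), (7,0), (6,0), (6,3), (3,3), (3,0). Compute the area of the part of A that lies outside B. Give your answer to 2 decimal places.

|A| = 8, |A∩B| = 2.
|A ∖ B| = |A| − |A∩B| = 8 − 2 = 6.00.

6.00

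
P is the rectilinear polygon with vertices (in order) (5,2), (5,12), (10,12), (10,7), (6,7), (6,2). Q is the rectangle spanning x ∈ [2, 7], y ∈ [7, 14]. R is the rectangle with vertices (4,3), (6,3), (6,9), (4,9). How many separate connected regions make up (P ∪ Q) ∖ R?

2

(P ∪ Q) ∖ R splits into 2 disjoint pieces (area 46, area 1).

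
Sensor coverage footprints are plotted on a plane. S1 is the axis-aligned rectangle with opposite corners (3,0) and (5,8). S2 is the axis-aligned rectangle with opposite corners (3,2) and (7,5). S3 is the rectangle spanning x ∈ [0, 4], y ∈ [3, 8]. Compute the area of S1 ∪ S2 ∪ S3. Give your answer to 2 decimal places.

By inclusion–exclusion:
Individual areas: |S1| = 16, |S2| = 12, |S3| = 20.
|S1∩S2|: x∈[3,5], y∈[2,5] → 2·3 = 6.
|S1∩S3|: x∈[3,4], y∈[3,8] → 1·5 = 5.
|S2∩S3|: x∈[3,4], y∈[3,5] → 1·2 = 2.
|S1∩S2∩S3| = 2.
|S1 ∪ S2 ∪ S3| = 48 − 13 + 2 = 37.00.

37.00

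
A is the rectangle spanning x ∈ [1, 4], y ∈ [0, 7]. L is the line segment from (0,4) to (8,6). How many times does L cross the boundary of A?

The segment meets the boundary at (4,5), (1,4.25).

2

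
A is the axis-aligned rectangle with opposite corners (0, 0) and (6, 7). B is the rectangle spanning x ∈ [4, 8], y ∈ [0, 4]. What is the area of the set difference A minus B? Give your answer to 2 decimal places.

34.00

|A∩B|: x∈[4,6], y∈[0,4] → 2·4 = 8.
|A| = 42.
|A ∖ B| = |A| − |A∩B| = 42 − 8 = 34.00.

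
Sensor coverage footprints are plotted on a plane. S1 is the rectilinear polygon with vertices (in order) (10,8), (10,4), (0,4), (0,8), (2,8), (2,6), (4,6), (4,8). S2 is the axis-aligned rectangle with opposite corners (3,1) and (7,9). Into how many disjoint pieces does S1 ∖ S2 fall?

S1 ∖ S2 splits into 2 disjoint pieces (area 12, area 10).

2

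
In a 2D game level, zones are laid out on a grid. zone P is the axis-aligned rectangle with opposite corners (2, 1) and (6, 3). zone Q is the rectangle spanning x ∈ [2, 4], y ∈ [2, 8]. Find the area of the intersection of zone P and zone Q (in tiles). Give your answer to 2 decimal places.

2.00

|zone P∩zone Q|: x∈[2,4], y∈[2,3] → 2·1 = 2.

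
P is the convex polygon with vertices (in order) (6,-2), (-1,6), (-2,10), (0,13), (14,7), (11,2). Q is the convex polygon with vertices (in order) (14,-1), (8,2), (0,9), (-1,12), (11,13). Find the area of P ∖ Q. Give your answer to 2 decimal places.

51.45

|P| = 127.5, |P∩Q| = 76.0472.
|P ∖ Q| = |P| − |P∩Q| = 127.5 − 76.0472 = 51.45.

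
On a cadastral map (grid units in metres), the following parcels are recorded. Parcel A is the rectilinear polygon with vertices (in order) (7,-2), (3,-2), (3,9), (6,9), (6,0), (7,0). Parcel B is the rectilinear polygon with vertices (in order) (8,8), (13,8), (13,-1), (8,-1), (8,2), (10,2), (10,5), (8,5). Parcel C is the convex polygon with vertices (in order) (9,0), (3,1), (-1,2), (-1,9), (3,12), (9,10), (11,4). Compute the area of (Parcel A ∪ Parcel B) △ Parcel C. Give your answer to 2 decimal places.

|Parcel A ∪ Parcel B| = 74.
|(Parcel A ∪ Parcel B) ∩ Parcel C| = 36.
|(Parcel A ∪ Parcel B) △ Parcel C| = 74 + 109 − 72 = 111.00.

111.00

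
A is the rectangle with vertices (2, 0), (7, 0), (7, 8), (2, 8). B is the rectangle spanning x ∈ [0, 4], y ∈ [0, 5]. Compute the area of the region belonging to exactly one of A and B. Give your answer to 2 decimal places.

|A∩B|: x∈[2,4], y∈[0,5] → 2·5 = 10.
|A △ B| = |A| + |B| − 2·|A∩B| = 40 + 20 − 20 = 40.00.

40.00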